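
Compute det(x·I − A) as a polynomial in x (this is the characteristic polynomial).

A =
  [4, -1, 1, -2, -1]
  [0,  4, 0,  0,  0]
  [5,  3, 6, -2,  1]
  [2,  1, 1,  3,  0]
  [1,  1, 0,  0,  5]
x^5 - 22*x^4 + 193*x^3 - 844*x^2 + 1840*x - 1600

Expanding det(x·I − A) (e.g. by cofactor expansion or by noting that A is similar to its Jordan form J, which has the same characteristic polynomial as A) gives
  χ_A(x) = x^5 - 22*x^4 + 193*x^3 - 844*x^2 + 1840*x - 1600
which factors as (x - 5)^2*(x - 4)^3. The eigenvalues (with algebraic multiplicities) are λ = 4 with multiplicity 3, λ = 5 with multiplicity 2.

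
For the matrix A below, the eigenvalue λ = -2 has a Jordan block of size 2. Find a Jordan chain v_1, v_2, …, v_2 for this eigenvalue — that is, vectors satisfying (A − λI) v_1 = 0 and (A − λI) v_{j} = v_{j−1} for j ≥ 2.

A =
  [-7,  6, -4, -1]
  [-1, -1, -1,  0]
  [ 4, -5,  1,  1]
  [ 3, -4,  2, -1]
A Jordan chain for λ = -2 of length 2:
v_1 = (-5, -1, 4, 3)ᵀ
v_2 = (1, 0, 0, 0)ᵀ

Let N = A − (-2)·I. We want v_2 with N^2 v_2 = 0 but N^1 v_2 ≠ 0; then v_{j-1} := N · v_j for j = 2, …, 2.

Pick v_2 = (1, 0, 0, 0)ᵀ.
Then v_1 = N · v_2 = (-5, -1, 4, 3)ᵀ.

Sanity check: (A − (-2)·I) v_1 = (0, 0, 0, 0)ᵀ = 0. ✓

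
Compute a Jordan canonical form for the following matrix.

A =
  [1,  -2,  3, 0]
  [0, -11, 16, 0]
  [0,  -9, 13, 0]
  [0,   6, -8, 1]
J_3(1) ⊕ J_1(1)

The characteristic polynomial is
  det(x·I − A) = x^4 - 4*x^3 + 6*x^2 - 4*x + 1 = (x - 1)^4

Eigenvalues and multiplicities (the geometric multiplicity of λ is n − rank(A − λI), which equals the number of Jordan blocks for λ):
  λ = 1: algebraic multiplicity = 4, geometric multiplicity = 2

Determining the block sizes for each eigenvalue:
  λ = 1: with am = 4 and gm = 2, the partition is not yet determined (e.g. several partitions of 4 into 2 parts exist). Let N = A − (1)·I. Computing rank(N^1) = 2, rank(N^2) = 1, rank(N^3) = 0; the number of blocks of size ≥ j is rank(N^{j−1}) − rank(N^j), giving [2, 1, 1]. So we have 1 block(s) of size 3, 1 block(s) of size 1 → block sizes [3, 1]

Assembling the blocks gives a Jordan form
J =
  [1, 1, 0, 0]
  [0, 1, 1, 0]
  [0, 0, 1, 0]
  [0, 0, 0, 1]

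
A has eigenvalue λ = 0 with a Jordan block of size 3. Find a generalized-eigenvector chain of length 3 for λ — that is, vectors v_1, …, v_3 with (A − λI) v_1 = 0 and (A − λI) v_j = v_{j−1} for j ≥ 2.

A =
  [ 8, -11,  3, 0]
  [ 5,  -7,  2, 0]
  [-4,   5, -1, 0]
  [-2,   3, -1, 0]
A Jordan chain for λ = 0 of length 3:
v_1 = (-3, -3, -3, 3)ᵀ
v_2 = (8, 5, -4, -2)ᵀ
v_3 = (1, 0, 0, 0)ᵀ

Let N = A − (0)·I. We want v_3 with N^3 v_3 = 0 but N^2 v_3 ≠ 0; then v_{j-1} := N · v_j for j = 3, …, 2.

Pick v_3 = (1, 0, 0, 0)ᵀ.
Then v_2 = N · v_3 = (8, 5, -4, -2)ᵀ.
Then v_1 = N · v_2 = (-3, -3, -3, 3)ᵀ.

Sanity check: (A − (0)·I) v_1 = (0, 0, 0, 0)ᵀ = 0. ✓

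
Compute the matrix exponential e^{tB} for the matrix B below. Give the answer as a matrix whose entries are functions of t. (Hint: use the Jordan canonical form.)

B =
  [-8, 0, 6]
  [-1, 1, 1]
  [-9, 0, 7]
e^{tB} =
  [-2*exp(t) + 3*exp(-2*t), 0, 2*exp(t) - 2*exp(-2*t)]
  [-t*exp(t), exp(t), t*exp(t)]
  [-3*exp(t) + 3*exp(-2*t), 0, 3*exp(t) - 2*exp(-2*t)]

Strategy: write B = P · J · P⁻¹ where J is a Jordan canonical form, so e^{tB} = P · e^{tJ} · P⁻¹, and e^{tJ} can be computed block-by-block.

B has Jordan form
J =
  [-2, 0, 0]
  [ 0, 1, 1]
  [ 0, 0, 1]
(up to reordering of blocks).

Per-block formulas:
  For a 2×2 Jordan block J_2(1): exp(t · J_2(1)) = e^(1t)·(I + t·N), where N is the 2×2 nilpotent shift.
  For a 1×1 block at λ = -2: exp(t · [-2]) = [e^(-2t)].

After assembling e^{tJ} and conjugating by P, we get:

e^{tB} =
  [-2*exp(t) + 3*exp(-2*t), 0, 2*exp(t) - 2*exp(-2*t)]
  [-t*exp(t), exp(t), t*exp(t)]
  [-3*exp(t) + 3*exp(-2*t), 0, 3*exp(t) - 2*exp(-2*t)]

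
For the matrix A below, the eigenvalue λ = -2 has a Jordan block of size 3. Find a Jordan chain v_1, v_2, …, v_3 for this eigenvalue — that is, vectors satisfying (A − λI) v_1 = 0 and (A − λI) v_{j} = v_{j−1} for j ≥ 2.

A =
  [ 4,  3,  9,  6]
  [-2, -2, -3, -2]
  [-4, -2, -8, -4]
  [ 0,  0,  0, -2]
A Jordan chain for λ = -2 of length 3:
v_1 = (-6, 0, 4, 0)ᵀ
v_2 = (6, -2, -4, 0)ᵀ
v_3 = (1, 0, 0, 0)ᵀ

Let N = A − (-2)·I. We want v_3 with N^3 v_3 = 0 but N^2 v_3 ≠ 0; then v_{j-1} := N · v_j for j = 3, …, 2.

Pick v_3 = (1, 0, 0, 0)ᵀ.
Then v_2 = N · v_3 = (6, -2, -4, 0)ᵀ.
Then v_1 = N · v_2 = (-6, 0, 4, 0)ᵀ.

Sanity check: (A − (-2)·I) v_1 = (0, 0, 0, 0)ᵀ = 0. ✓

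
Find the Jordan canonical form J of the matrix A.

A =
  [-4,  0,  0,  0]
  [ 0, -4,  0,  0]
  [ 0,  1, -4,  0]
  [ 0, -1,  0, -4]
J_2(-4) ⊕ J_1(-4) ⊕ J_1(-4)

The characteristic polynomial is
  det(x·I − A) = x^4 + 16*x^3 + 96*x^2 + 256*x + 256 = (x + 4)^4

Eigenvalues and multiplicities (the geometric multiplicity of λ is n − rank(A − λI), which equals the number of Jordan blocks for λ):
  λ = -4: algebraic multiplicity = 4, geometric multiplicity = 3

Determining the block sizes for each eigenvalue:
  λ = -4: 3 blocks summing to 4 forces exactly one block of size 2 and the rest size 1 → block sizes [2, 1, 1]

Assembling the blocks gives a Jordan form
J =
  [-4,  1,  0,  0]
  [ 0, -4,  0,  0]
  [ 0,  0, -4,  0]
  [ 0,  0,  0, -4]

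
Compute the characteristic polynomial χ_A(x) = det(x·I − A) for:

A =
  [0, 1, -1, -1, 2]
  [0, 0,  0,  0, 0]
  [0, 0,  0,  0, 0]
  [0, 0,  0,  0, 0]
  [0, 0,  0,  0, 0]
x^5

Expanding det(x·I − A) (e.g. by cofactor expansion or by noting that A is similar to its Jordan form J, which has the same characteristic polynomial as A) gives
  χ_A(x) = x^5
which factors as x^5. The eigenvalues (with algebraic multiplicities) are λ = 0 with multiplicity 5.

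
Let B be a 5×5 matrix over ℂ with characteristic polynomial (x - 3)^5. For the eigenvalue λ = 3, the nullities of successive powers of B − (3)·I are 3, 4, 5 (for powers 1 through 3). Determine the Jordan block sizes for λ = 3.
Block sizes for λ = 3: [3, 1, 1]

From the dimensions of kernels of powers, the number of Jordan blocks of size at least j is d_j − d_{j−1} where d_j = dim ker(N^j) (with d_0 = 0). Computing the differences gives [3, 1, 1].
The number of blocks of size exactly k is (#blocks of size ≥ k) − (#blocks of size ≥ k + 1), so the partition is: 2 block(s) of size 1, 1 block(s) of size 3.
In nonincreasing order the block sizes are [3, 1, 1].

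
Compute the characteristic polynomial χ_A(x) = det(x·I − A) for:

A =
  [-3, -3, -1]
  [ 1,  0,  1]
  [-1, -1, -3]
x^3 + 6*x^2 + 12*x + 8

Expanding det(x·I − A) (e.g. by cofactor expansion or by noting that A is similar to its Jordan form J, which has the same characteristic polynomial as A) gives
  χ_A(x) = x^3 + 6*x^2 + 12*x + 8
which factors as (x + 2)^3. The eigenvalues (with algebraic multiplicities) are λ = -2 with multiplicity 3.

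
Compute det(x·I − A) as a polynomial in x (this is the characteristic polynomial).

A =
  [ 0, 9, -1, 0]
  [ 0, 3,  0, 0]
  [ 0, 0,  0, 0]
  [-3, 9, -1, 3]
x^4 - 6*x^3 + 9*x^2

Expanding det(x·I − A) (e.g. by cofactor expansion or by noting that A is similar to its Jordan form J, which has the same characteristic polynomial as A) gives
  χ_A(x) = x^4 - 6*x^3 + 9*x^2
which factors as x^2*(x - 3)^2. The eigenvalues (with algebraic multiplicities) are λ = 0 with multiplicity 2, λ = 3 with multiplicity 2.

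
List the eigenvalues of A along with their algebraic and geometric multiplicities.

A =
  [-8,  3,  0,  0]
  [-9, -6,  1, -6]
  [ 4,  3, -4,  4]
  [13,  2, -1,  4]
λ = -4: alg = 3, geom = 1; λ = -2: alg = 1, geom = 1

Step 1 — factor the characteristic polynomial to read off the algebraic multiplicities:
  χ_A(x) = (x + 2)*(x + 4)^3

Step 2 — compute geometric multiplicities via the rank-nullity identity g(λ) = n − rank(A − λI):
  rank(A − (-4)·I) = 3, so dim ker(A − (-4)·I) = n − 3 = 1
  rank(A − (-2)·I) = 3, so dim ker(A − (-2)·I) = n − 3 = 1

Summary:
  λ = -4: algebraic multiplicity = 3, geometric multiplicity = 1
  λ = -2: algebraic multiplicity = 1, geometric multiplicity = 1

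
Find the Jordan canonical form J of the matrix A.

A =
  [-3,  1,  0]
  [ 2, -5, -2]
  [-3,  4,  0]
J_2(-3) ⊕ J_1(-2)

The characteristic polynomial is
  det(x·I − A) = x^3 + 8*x^2 + 21*x + 18 = (x + 2)*(x + 3)^2

Eigenvalues and multiplicities (the geometric multiplicity of λ is n − rank(A − λI), which equals the number of Jordan blocks for λ):
  λ = -3: algebraic multiplicity = 2, geometric multiplicity = 1
  λ = -2: algebraic multiplicity = 1, geometric multiplicity = 1

Determining the block sizes for each eigenvalue:
  λ = -3: one block (gm = 1), so the single block has size am = 2 → block sizes [2]
  λ = -2: one block (gm = 1), so the single block has size am = 1 → block sizes [1]

Assembling the blocks gives a Jordan form
J =
  [-3,  1,  0]
  [ 0, -3,  0]
  [ 0,  0, -2]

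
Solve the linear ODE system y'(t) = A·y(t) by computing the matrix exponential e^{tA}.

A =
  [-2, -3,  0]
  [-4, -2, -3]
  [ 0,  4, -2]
e^{tA} =
  [6*t^2*exp(-2*t) + exp(-2*t), -3*t*exp(-2*t), 9*t^2*exp(-2*t)/2]
  [-4*t*exp(-2*t), exp(-2*t), -3*t*exp(-2*t)]
  [-8*t^2*exp(-2*t), 4*t*exp(-2*t), -6*t^2*exp(-2*t) + exp(-2*t)]

Strategy: write A = P · J · P⁻¹ where J is a Jordan canonical form, so e^{tA} = P · e^{tJ} · P⁻¹, and e^{tJ} can be computed block-by-block.

A has Jordan form
J =
  [-2,  1,  0]
  [ 0, -2,  1]
  [ 0,  0, -2]
(up to reordering of blocks).

Per-block formulas:
  For a 3×3 Jordan block J_3(-2): exp(t · J_3(-2)) = e^(-2t)·(I + t·N + (t^2/2)·N^2), where N is the 3×3 nilpotent shift.

After assembling e^{tJ} and conjugating by P, we get:

e^{tA} =
  [6*t^2*exp(-2*t) + exp(-2*t), -3*t*exp(-2*t), 9*t^2*exp(-2*t)/2]
  [-4*t*exp(-2*t), exp(-2*t), -3*t*exp(-2*t)]
  [-8*t^2*exp(-2*t), 4*t*exp(-2*t), -6*t^2*exp(-2*t) + exp(-2*t)]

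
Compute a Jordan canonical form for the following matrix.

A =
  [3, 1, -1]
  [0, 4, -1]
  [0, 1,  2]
J_2(3) ⊕ J_1(3)

The characteristic polynomial is
  det(x·I − A) = x^3 - 9*x^2 + 27*x - 27 = (x - 3)^3

Eigenvalues and multiplicities (the geometric multiplicity of λ is n − rank(A − λI), which equals the number of Jordan blocks for λ):
  λ = 3: algebraic multiplicity = 3, geometric multiplicity = 2

Determining the block sizes for each eigenvalue:
  λ = 3: 2 blocks summing to 3 forces exactly one block of size 2 and the rest size 1 → block sizes [2, 1]

Assembling the blocks gives a Jordan form
J =
  [3, 1, 0]
  [0, 3, 0]
  [0, 0, 3]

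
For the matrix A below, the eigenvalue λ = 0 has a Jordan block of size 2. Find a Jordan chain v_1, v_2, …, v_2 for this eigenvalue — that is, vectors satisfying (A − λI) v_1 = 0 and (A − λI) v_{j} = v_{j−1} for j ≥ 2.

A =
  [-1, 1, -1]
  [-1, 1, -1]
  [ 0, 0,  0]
A Jordan chain for λ = 0 of length 2:
v_1 = (-1, -1, 0)ᵀ
v_2 = (1, 0, 0)ᵀ

Let N = A − (0)·I. We want v_2 with N^2 v_2 = 0 but N^1 v_2 ≠ 0; then v_{j-1} := N · v_j for j = 2, …, 2.

Pick v_2 = (1, 0, 0)ᵀ.
Then v_1 = N · v_2 = (-1, -1, 0)ᵀ.

Sanity check: (A − (0)·I) v_1 = (0, 0, 0)ᵀ = 0. ✓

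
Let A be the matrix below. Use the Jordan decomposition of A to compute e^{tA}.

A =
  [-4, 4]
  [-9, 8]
e^{tA} =
  [-6*t*exp(2*t) + exp(2*t), 4*t*exp(2*t)]
  [-9*t*exp(2*t), 6*t*exp(2*t) + exp(2*t)]

Strategy: write A = P · J · P⁻¹ where J is a Jordan canonical form, so e^{tA} = P · e^{tJ} · P⁻¹, and e^{tJ} can be computed block-by-block.

A has Jordan form
J =
  [2, 1]
  [0, 2]
(up to reordering of blocks).

Per-block formulas:
  For a 2×2 Jordan block J_2(2): exp(t · J_2(2)) = e^(2t)·(I + t·N), where N is the 2×2 nilpotent shift.

After assembling e^{tJ} and conjugating by P, we get:

e^{tA} =
  [-6*t*exp(2*t) + exp(2*t), 4*t*exp(2*t)]
  [-9*t*exp(2*t), 6*t*exp(2*t) + exp(2*t)]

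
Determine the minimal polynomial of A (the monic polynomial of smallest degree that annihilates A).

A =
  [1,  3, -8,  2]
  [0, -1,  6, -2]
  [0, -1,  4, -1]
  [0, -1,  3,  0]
x^2 - 2*x + 1

The characteristic polynomial is χ_A(x) = (x - 1)^4, so the eigenvalues are known. The minimal polynomial is
  m_A(x) = Π_λ (x − λ)^{k_λ}
where k_λ is the size of the *largest* Jordan block for λ (equivalently, the smallest k with (A − λI)^k v = 0 for every generalised eigenvector v of λ).

  λ = 1: largest Jordan block has size 2, contributing (x − 1)^2

So m_A(x) = (x - 1)^2 = x^2 - 2*x + 1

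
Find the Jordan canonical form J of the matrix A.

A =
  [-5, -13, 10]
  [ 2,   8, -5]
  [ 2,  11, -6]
J_3(-1)

The characteristic polynomial is
  det(x·I − A) = x^3 + 3*x^2 + 3*x + 1 = (x + 1)^3

Eigenvalues and multiplicities (the geometric multiplicity of λ is n − rank(A − λI), which equals the number of Jordan blocks for λ):
  λ = -1: algebraic multiplicity = 3, geometric multiplicity = 1

Determining the block sizes for each eigenvalue:
  λ = -1: one block (gm = 1), so the single block has size am = 3 → block sizes [3]

Assembling the blocks gives a Jordan form
J =
  [-1,  1,  0]
  [ 0, -1,  1]
  [ 0,  0, -1]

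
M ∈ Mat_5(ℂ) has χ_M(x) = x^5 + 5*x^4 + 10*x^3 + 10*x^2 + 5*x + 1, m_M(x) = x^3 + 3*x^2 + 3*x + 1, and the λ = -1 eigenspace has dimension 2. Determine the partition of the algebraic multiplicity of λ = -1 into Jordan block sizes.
Block sizes for λ = -1: [3, 2]

Step 1 — from the characteristic polynomial, algebraic multiplicity of λ = -1 is 5. From dim ker(M − (-1)·I) = 2, there are exactly 2 Jordan blocks for λ = -1.
Step 2 — from the minimal polynomial, the factor (x + 1)^3 tells us the largest block for λ = -1 has size 3.
Step 3 — with total size 5, 2 blocks, and largest block 3, the block sizes (in nonincreasing order) are [3, 2].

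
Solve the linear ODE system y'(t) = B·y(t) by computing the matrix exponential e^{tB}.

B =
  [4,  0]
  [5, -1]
e^{tB} =
  [exp(4*t), 0]
  [exp(4*t) - exp(-t), exp(-t)]

Strategy: write B = P · J · P⁻¹ where J is a Jordan canonical form, so e^{tB} = P · e^{tJ} · P⁻¹, and e^{tJ} can be computed block-by-block.

B has Jordan form
J =
  [-1, 0]
  [ 0, 4]
(up to reordering of blocks).

Per-block formulas:
  For a 1×1 block at λ = -1: exp(t · [-1]) = [e^(-1t)].
  For a 1×1 block at λ = 4: exp(t · [4]) = [e^(4t)].

After assembling e^{tJ} and conjugating by P, we get:

e^{tB} =
  [exp(4*t), 0]
  [exp(4*t) - exp(-t), exp(-t)]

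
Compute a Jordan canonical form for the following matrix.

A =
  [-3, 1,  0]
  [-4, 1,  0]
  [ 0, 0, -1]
J_2(-1) ⊕ J_1(-1)

The characteristic polynomial is
  det(x·I − A) = x^3 + 3*x^2 + 3*x + 1 = (x + 1)^3

Eigenvalues and multiplicities (the geometric multiplicity of λ is n − rank(A − λI), which equals the number of Jordan blocks for λ):
  λ = -1: algebraic multiplicity = 3, geometric multiplicity = 2

Determining the block sizes for each eigenvalue:
  λ = -1: 2 blocks summing to 3 forces exactly one block of size 2 and the rest size 1 → block sizes [2, 1]

Assembling the blocks gives a Jordan form
J =
  [-1,  1,  0]
  [ 0, -1,  0]
  [ 0,  0, -1]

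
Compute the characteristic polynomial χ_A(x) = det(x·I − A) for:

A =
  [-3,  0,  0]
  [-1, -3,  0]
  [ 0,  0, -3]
x^3 + 9*x^2 + 27*x + 27

Expanding det(x·I − A) (e.g. by cofactor expansion or by noting that A is similar to its Jordan form J, which has the same characteristic polynomial as A) gives
  χ_A(x) = x^3 + 9*x^2 + 27*x + 27
which factors as (x + 3)^3. The eigenvalues (with algebraic multiplicities) are λ = -3 with multiplicity 3.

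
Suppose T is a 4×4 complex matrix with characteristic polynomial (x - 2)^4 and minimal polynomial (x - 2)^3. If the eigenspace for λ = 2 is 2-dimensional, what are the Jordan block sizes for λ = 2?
Block sizes for λ = 2: [3, 1]

Step 1 — from the characteristic polynomial, algebraic multiplicity of λ = 2 is 4. From dim ker(T − (2)·I) = 2, there are exactly 2 Jordan blocks for λ = 2.
Step 2 — from the minimal polynomial, the factor (x − 2)^3 tells us the largest block for λ = 2 has size 3.
Step 3 — with total size 4, 2 blocks, and largest block 3, the block sizes (in nonincreasing order) are [3, 1].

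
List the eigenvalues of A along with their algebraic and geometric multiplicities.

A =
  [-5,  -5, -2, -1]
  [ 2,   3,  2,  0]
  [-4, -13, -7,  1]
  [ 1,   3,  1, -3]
λ = -3: alg = 4, geom = 2

Step 1 — factor the characteristic polynomial to read off the algebraic multiplicities:
  χ_A(x) = (x + 3)^4

Step 2 — compute geometric multiplicities via the rank-nullity identity g(λ) = n − rank(A − λI):
  rank(A − (-3)·I) = 2, so dim ker(A − (-3)·I) = n − 2 = 2

Summary:
  λ = -3: algebraic multiplicity = 4, geometric multiplicity = 2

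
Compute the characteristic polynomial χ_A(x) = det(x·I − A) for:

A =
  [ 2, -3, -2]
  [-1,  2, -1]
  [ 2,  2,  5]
x^3 - 9*x^2 + 27*x - 27

Expanding det(x·I − A) (e.g. by cofactor expansion or by noting that A is similar to its Jordan form J, which has the same characteristic polynomial as A) gives
  χ_A(x) = x^3 - 9*x^2 + 27*x - 27
which factors as (x - 3)^3. The eigenvalues (with algebraic multiplicities) are λ = 3 with multiplicity 3.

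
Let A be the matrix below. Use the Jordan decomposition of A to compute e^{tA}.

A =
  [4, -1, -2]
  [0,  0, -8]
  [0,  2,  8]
e^{tA} =
  [exp(4*t), -t*exp(4*t), -2*t*exp(4*t)]
  [0, -4*t*exp(4*t) + exp(4*t), -8*t*exp(4*t)]
  [0, 2*t*exp(4*t), 4*t*exp(4*t) + exp(4*t)]

Strategy: write A = P · J · P⁻¹ where J is a Jordan canonical form, so e^{tA} = P · e^{tJ} · P⁻¹, and e^{tJ} can be computed block-by-block.

A has Jordan form
J =
  [4, 1, 0]
  [0, 4, 0]
  [0, 0, 4]
(up to reordering of blocks).

Per-block formulas:
  For a 1×1 block at λ = 4: exp(t · [4]) = [e^(4t)].
  For a 2×2 Jordan block J_2(4): exp(t · J_2(4)) = e^(4t)·(I + t·N), where N is the 2×2 nilpotent shift.

After assembling e^{tJ} and conjugating by P, we get:

e^{tA} =
  [exp(4*t), -t*exp(4*t), -2*t*exp(4*t)]
  [0, -4*t*exp(4*t) + exp(4*t), -8*t*exp(4*t)]
  [0, 2*t*exp(4*t), 4*t*exp(4*t) + exp(4*t)]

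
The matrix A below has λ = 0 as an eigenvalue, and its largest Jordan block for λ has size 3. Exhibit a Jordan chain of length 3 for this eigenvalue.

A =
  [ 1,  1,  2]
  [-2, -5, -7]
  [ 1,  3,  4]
A Jordan chain for λ = 0 of length 3:
v_1 = (1, 1, -1)ᵀ
v_2 = (1, -2, 1)ᵀ
v_3 = (1, 0, 0)ᵀ

Let N = A − (0)·I. We want v_3 with N^3 v_3 = 0 but N^2 v_3 ≠ 0; then v_{j-1} := N · v_j for j = 3, …, 2.

Pick v_3 = (1, 0, 0)ᵀ.
Then v_2 = N · v_3 = (1, -2, 1)ᵀ.
Then v_1 = N · v_2 = (1, 1, -1)ᵀ.

Sanity check: (A − (0)·I) v_1 = (0, 0, 0)ᵀ = 0. ✓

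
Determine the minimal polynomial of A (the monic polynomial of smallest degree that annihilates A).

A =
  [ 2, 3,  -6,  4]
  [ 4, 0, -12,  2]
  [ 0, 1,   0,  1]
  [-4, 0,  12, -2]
x^2

The characteristic polynomial is χ_A(x) = x^4, so the eigenvalues are known. The minimal polynomial is
  m_A(x) = Π_λ (x − λ)^{k_λ}
where k_λ is the size of the *largest* Jordan block for λ (equivalently, the smallest k with (A − λI)^k v = 0 for every generalised eigenvector v of λ).

  λ = 0: largest Jordan block has size 2, contributing (x − 0)^2

So m_A(x) = x^2 = x^2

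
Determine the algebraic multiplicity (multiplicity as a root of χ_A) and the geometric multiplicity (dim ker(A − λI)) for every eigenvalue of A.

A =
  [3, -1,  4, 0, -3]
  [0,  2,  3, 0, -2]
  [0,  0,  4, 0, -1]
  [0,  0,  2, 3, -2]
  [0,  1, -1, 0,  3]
λ = 3: alg = 5, geom = 3

Step 1 — factor the characteristic polynomial to read off the algebraic multiplicities:
  χ_A(x) = (x - 3)^5

Step 2 — compute geometric multiplicities via the rank-nullity identity g(λ) = n − rank(A − λI):
  rank(A − (3)·I) = 2, so dim ker(A − (3)·I) = n − 2 = 3

Summary:
  λ = 3: algebraic multiplicity = 5, geometric multiplicity = 3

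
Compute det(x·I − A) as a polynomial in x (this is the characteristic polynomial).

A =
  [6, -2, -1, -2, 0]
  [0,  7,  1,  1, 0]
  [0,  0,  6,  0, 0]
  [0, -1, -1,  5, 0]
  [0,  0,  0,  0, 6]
x^5 - 30*x^4 + 360*x^3 - 2160*x^2 + 6480*x - 7776

Expanding det(x·I − A) (e.g. by cofactor expansion or by noting that A is similar to its Jordan form J, which has the same characteristic polynomial as A) gives
  χ_A(x) = x^5 - 30*x^4 + 360*x^3 - 2160*x^2 + 6480*x - 7776
which factors as (x - 6)^5. The eigenvalues (with algebraic multiplicities) are λ = 6 with multiplicity 5.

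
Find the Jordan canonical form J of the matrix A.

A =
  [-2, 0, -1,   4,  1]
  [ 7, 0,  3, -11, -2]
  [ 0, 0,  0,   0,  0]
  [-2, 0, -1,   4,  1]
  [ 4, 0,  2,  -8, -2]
J_2(0) ⊕ J_2(0) ⊕ J_1(0)

The characteristic polynomial is
  det(x·I − A) = x^5

Eigenvalues and multiplicities (the geometric multiplicity of λ is n − rank(A − λI), which equals the number of Jordan blocks for λ):
  λ = 0: algebraic multiplicity = 5, geometric multiplicity = 3

Determining the block sizes for each eigenvalue:
  λ = 0: with am = 5 and gm = 3, the partition is not yet determined (e.g. several partitions of 5 into 3 parts exist). Let N = A − (0)·I. Computing rank(N^1) = 2, rank(N^2) = 0; the number of blocks of size ≥ j is rank(N^{j−1}) − rank(N^j), giving [3, 2]. So we have 2 block(s) of size 2, 1 block(s) of size 1 → block sizes [2, 2, 1]

Assembling the blocks gives a Jordan form
J =
  [0, 1, 0, 0, 0]
  [0, 0, 0, 0, 0]
  [0, 0, 0, 1, 0]
  [0, 0, 0, 0, 0]
  [0, 0, 0, 0, 0]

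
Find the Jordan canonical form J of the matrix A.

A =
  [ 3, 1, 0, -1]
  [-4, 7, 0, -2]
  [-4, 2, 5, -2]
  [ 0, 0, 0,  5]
J_2(5) ⊕ J_1(5) ⊕ J_1(5)

The characteristic polynomial is
  det(x·I − A) = x^4 - 20*x^3 + 150*x^2 - 500*x + 625 = (x - 5)^4

Eigenvalues and multiplicities (the geometric multiplicity of λ is n − rank(A − λI), which equals the number of Jordan blocks for λ):
  λ = 5: algebraic multiplicity = 4, geometric multiplicity = 3

Determining the block sizes for each eigenvalue:
  λ = 5: 3 blocks summing to 4 forces exactly one block of size 2 and the rest size 1 → block sizes [2, 1, 1]

Assembling the blocks gives a Jordan form
J =
  [5, 1, 0, 0]
  [0, 5, 0, 0]
  [0, 0, 5, 0]
  [0, 0, 0, 5]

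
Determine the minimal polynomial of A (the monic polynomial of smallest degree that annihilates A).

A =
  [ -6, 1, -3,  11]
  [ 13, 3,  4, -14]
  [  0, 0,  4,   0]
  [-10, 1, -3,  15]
x^3 - 12*x^2 + 48*x - 64

The characteristic polynomial is χ_A(x) = (x - 4)^4, so the eigenvalues are known. The minimal polynomial is
  m_A(x) = Π_λ (x − λ)^{k_λ}
where k_λ is the size of the *largest* Jordan block for λ (equivalently, the smallest k with (A − λI)^k v = 0 for every generalised eigenvector v of λ).

  λ = 4: largest Jordan block has size 3, contributing (x − 4)^3

So m_A(x) = (x - 4)^3 = x^3 - 12*x^2 + 48*x - 64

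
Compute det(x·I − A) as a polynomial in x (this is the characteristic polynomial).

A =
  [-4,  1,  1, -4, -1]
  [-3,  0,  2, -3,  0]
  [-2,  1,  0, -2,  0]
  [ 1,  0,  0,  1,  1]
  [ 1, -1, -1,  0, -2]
x^5 + 5*x^4 + 10*x^3 + 10*x^2 + 5*x + 1

Expanding det(x·I − A) (e.g. by cofactor expansion or by noting that A is similar to its Jordan form J, which has the same characteristic polynomial as A) gives
  χ_A(x) = x^5 + 5*x^4 + 10*x^3 + 10*x^2 + 5*x + 1
which factors as (x + 1)^5. The eigenvalues (with algebraic multiplicities) are λ = -1 with multiplicity 5.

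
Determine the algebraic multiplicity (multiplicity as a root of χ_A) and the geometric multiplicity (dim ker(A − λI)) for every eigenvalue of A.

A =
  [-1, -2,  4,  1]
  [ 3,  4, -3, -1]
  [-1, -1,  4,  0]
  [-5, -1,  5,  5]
λ = 3: alg = 4, geom = 2

Step 1 — factor the characteristic polynomial to read off the algebraic multiplicities:
  χ_A(x) = (x - 3)^4

Step 2 — compute geometric multiplicities via the rank-nullity identity g(λ) = n − rank(A − λI):
  rank(A − (3)·I) = 2, so dim ker(A − (3)·I) = n − 2 = 2

Summary:
  λ = 3: algebraic multiplicity = 4, geometric multiplicity = 2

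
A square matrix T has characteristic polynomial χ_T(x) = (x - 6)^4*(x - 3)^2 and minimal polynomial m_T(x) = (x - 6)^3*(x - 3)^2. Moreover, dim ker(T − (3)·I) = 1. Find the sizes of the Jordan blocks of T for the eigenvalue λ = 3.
Block sizes for λ = 3: [2]

Step 1 — from the characteristic polynomial, algebraic multiplicity of λ = 3 is 2. From dim ker(T − (3)·I) = 1, there are exactly 1 Jordan blocks for λ = 3.
Step 2 — from the minimal polynomial, the factor (x − 3)^2 tells us the largest block for λ = 3 has size 2.
Step 3 — with total size 2, 1 blocks, and largest block 2, the block sizes (in nonincreasing order) are [2].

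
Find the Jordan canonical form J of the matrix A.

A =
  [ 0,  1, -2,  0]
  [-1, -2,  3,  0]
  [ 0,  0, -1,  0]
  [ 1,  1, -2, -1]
J_3(-1) ⊕ J_1(-1)

The characteristic polynomial is
  det(x·I − A) = x^4 + 4*x^3 + 6*x^2 + 4*x + 1 = (x + 1)^4

Eigenvalues and multiplicities (the geometric multiplicity of λ is n − rank(A − λI), which equals the number of Jordan blocks for λ):
  λ = -1: algebraic multiplicity = 4, geometric multiplicity = 2

Determining the block sizes for each eigenvalue:
  λ = -1: with am = 4 and gm = 2, the partition is not yet determined (e.g. several partitions of 4 into 2 parts exist). Let N = A − (-1)·I. Computing rank(N^1) = 2, rank(N^2) = 1, rank(N^3) = 0; the number of blocks of size ≥ j is rank(N^{j−1}) − rank(N^j), giving [2, 1, 1]. So we have 1 block(s) of size 3, 1 block(s) of size 1 → block sizes [3, 1]

Assembling the blocks gives a Jordan form
J =
  [-1,  1,  0,  0]
  [ 0, -1,  1,  0]
  [ 0,  0, -1,  0]
  [ 0,  0,  0, -1]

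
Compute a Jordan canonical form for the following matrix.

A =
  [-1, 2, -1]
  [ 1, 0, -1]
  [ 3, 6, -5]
J_2(-2) ⊕ J_1(-2)

The characteristic polynomial is
  det(x·I − A) = x^3 + 6*x^2 + 12*x + 8 = (x + 2)^3

Eigenvalues and multiplicities (the geometric multiplicity of λ is n − rank(A − λI), which equals the number of Jordan blocks for λ):
  λ = -2: algebraic multiplicity = 3, geometric multiplicity = 2

Determining the block sizes for each eigenvalue:
  λ = -2: 2 blocks summing to 3 forces exactly one block of size 2 and the rest size 1 → block sizes [2, 1]

Assembling the blocks gives a Jordan form
J =
  [-2,  1,  0]
  [ 0, -2,  0]
  [ 0,  0, -2]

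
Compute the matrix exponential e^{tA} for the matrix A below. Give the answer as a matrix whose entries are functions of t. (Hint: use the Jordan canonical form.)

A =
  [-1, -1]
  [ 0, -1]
e^{tA} =
  [exp(-t), -t*exp(-t)]
  [0, exp(-t)]

Strategy: write A = P · J · P⁻¹ where J is a Jordan canonical form, so e^{tA} = P · e^{tJ} · P⁻¹, and e^{tJ} can be computed block-by-block.

A has Jordan form
J =
  [-1,  1]
  [ 0, -1]
(up to reordering of blocks).

Per-block formulas:
  For a 2×2 Jordan block J_2(-1): exp(t · J_2(-1)) = e^(-1t)·(I + t·N), where N is the 2×2 nilpotent shift.

After assembling e^{tJ} and conjugating by P, we get:

e^{tA} =
  [exp(-t), -t*exp(-t)]
  [0, exp(-t)]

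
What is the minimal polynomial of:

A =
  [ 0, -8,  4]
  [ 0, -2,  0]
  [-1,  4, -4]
x^2 + 4*x + 4

The characteristic polynomial is χ_A(x) = (x + 2)^3, so the eigenvalues are known. The minimal polynomial is
  m_A(x) = Π_λ (x − λ)^{k_λ}
where k_λ is the size of the *largest* Jordan block for λ (equivalently, the smallest k with (A − λI)^k v = 0 for every generalised eigenvector v of λ).

  λ = -2: largest Jordan block has size 2, contributing (x + 2)^2

So m_A(x) = (x + 2)^2 = x^2 + 4*x + 4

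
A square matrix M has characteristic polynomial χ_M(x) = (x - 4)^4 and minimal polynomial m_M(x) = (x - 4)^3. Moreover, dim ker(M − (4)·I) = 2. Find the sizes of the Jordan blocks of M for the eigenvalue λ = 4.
Block sizes for λ = 4: [3, 1]

Step 1 — from the characteristic polynomial, algebraic multiplicity of λ = 4 is 4. From dim ker(M − (4)·I) = 2, there are exactly 2 Jordan blocks for λ = 4.
Step 2 — from the minimal polynomial, the factor (x − 4)^3 tells us the largest block for λ = 4 has size 3.
Step 3 — with total size 4, 2 blocks, and largest block 3, the block sizes (in nonincreasing order) are [3, 1].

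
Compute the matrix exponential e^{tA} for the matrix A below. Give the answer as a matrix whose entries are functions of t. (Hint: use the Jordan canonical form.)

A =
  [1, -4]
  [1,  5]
e^{tA} =
  [-2*t*exp(3*t) + exp(3*t), -4*t*exp(3*t)]
  [t*exp(3*t), 2*t*exp(3*t) + exp(3*t)]

Strategy: write A = P · J · P⁻¹ where J is a Jordan canonical form, so e^{tA} = P · e^{tJ} · P⁻¹, and e^{tJ} can be computed block-by-block.

A has Jordan form
J =
  [3, 1]
  [0, 3]
(up to reordering of blocks).

Per-block formulas:
  For a 2×2 Jordan block J_2(3): exp(t · J_2(3)) = e^(3t)·(I + t·N), where N is the 2×2 nilpotent shift.

After assembling e^{tJ} and conjugating by P, we get:

e^{tA} =
  [-2*t*exp(3*t) + exp(3*t), -4*t*exp(3*t)]
  [t*exp(3*t), 2*t*exp(3*t) + exp(3*t)]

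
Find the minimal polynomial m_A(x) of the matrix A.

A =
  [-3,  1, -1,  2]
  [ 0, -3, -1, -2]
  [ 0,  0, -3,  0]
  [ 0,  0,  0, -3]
x^3 + 9*x^2 + 27*x + 27

The characteristic polynomial is χ_A(x) = (x + 3)^4, so the eigenvalues are known. The minimal polynomial is
  m_A(x) = Π_λ (x − λ)^{k_λ}
where k_λ is the size of the *largest* Jordan block for λ (equivalently, the smallest k with (A − λI)^k v = 0 for every generalised eigenvector v of λ).

  λ = -3: largest Jordan block has size 3, contributing (x + 3)^3

So m_A(x) = (x + 3)^3 = x^3 + 9*x^2 + 27*x + 27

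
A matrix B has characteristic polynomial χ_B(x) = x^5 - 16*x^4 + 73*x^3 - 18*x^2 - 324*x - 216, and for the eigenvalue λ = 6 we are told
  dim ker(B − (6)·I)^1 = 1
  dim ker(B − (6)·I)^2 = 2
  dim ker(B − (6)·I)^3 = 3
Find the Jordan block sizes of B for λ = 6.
Block sizes for λ = 6: [3]

From the dimensions of kernels of powers, the number of Jordan blocks of size at least j is d_j − d_{j−1} where d_j = dim ker(N^j) (with d_0 = 0). Computing the differences gives [1, 1, 1].
The number of blocks of size exactly k is (#blocks of size ≥ k) − (#blocks of size ≥ k + 1), so the partition is: 1 block(s) of size 3.
In nonincreasing order the block sizes are [3].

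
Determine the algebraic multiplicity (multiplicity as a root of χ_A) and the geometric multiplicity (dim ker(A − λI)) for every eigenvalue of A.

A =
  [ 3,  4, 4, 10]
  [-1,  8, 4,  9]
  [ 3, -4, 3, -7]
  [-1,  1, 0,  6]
λ = 5: alg = 4, geom = 2

Step 1 — factor the characteristic polynomial to read off the algebraic multiplicities:
  χ_A(x) = (x - 5)^4

Step 2 — compute geometric multiplicities via the rank-nullity identity g(λ) = n − rank(A − λI):
  rank(A − (5)·I) = 2, so dim ker(A − (5)·I) = n − 2 = 2

Summary:
  λ = 5: algebraic multiplicity = 4, geometric multiplicity = 2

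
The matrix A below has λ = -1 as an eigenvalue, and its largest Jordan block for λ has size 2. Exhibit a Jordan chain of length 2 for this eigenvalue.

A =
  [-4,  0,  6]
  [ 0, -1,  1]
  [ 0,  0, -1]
A Jordan chain for λ = -1 of length 2:
v_1 = (0, 1, 0)ᵀ
v_2 = (2, 0, 1)ᵀ

Let N = A − (-1)·I. We want v_2 with N^2 v_2 = 0 but N^1 v_2 ≠ 0; then v_{j-1} := N · v_j for j = 2, …, 2.

Pick v_2 = (2, 0, 1)ᵀ.
Then v_1 = N · v_2 = (0, 1, 0)ᵀ.

Sanity check: (A − (-1)·I) v_1 = (0, 0, 0)ᵀ = 0. ✓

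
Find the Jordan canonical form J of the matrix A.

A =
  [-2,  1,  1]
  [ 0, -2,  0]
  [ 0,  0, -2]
J_2(-2) ⊕ J_1(-2)

The characteristic polynomial is
  det(x·I − A) = x^3 + 6*x^2 + 12*x + 8 = (x + 2)^3

Eigenvalues and multiplicities (the geometric multiplicity of λ is n − rank(A − λI), which equals the number of Jordan blocks for λ):
  λ = -2: algebraic multiplicity = 3, geometric multiplicity = 2

Determining the block sizes for each eigenvalue:
  λ = -2: 2 blocks summing to 3 forces exactly one block of size 2 and the rest size 1 → block sizes [2, 1]

Assembling the blocks gives a Jordan form
J =
  [-2,  1,  0]
  [ 0, -2,  0]
  [ 0,  0, -2]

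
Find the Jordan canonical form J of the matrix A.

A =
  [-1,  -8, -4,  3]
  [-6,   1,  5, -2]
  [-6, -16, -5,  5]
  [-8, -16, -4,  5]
J_1(-3) ⊕ J_3(1)

The characteristic polynomial is
  det(x·I − A) = x^4 - 6*x^2 + 8*x - 3 = (x - 1)^3*(x + 3)

Eigenvalues and multiplicities (the geometric multiplicity of λ is n − rank(A − λI), which equals the number of Jordan blocks for λ):
  λ = -3: algebraic multiplicity = 1, geometric multiplicity = 1
  λ = 1: algebraic multiplicity = 3, geometric multiplicity = 1

Determining the block sizes for each eigenvalue:
  λ = -3: one block (gm = 1), so the single block has size am = 1 → block sizes [1]
  λ = 1: one block (gm = 1), so the single block has size am = 3 → block sizes [3]

Assembling the blocks gives a Jordan form
J =
  [-3, 0, 0, 0]
  [ 0, 1, 1, 0]
  [ 0, 0, 1, 1]
  [ 0, 0, 0, 1]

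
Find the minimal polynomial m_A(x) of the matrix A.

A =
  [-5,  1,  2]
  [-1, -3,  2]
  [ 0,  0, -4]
x^2 + 8*x + 16

The characteristic polynomial is χ_A(x) = (x + 4)^3, so the eigenvalues are known. The minimal polynomial is
  m_A(x) = Π_λ (x − λ)^{k_λ}
where k_λ is the size of the *largest* Jordan block for λ (equivalently, the smallest k with (A − λI)^k v = 0 for every generalised eigenvector v of λ).

  λ = -4: largest Jordan block has size 2, contributing (x + 4)^2

So m_A(x) = (x + 4)^2 = x^2 + 8*x + 16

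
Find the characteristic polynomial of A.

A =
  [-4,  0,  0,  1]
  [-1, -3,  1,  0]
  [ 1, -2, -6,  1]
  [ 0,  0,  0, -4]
x^4 + 17*x^3 + 108*x^2 + 304*x + 320

Expanding det(x·I − A) (e.g. by cofactor expansion or by noting that A is similar to its Jordan form J, which has the same characteristic polynomial as A) gives
  χ_A(x) = x^4 + 17*x^3 + 108*x^2 + 304*x + 320
which factors as (x + 4)^3*(x + 5). The eigenvalues (with algebraic multiplicities) are λ = -5 with multiplicity 1, λ = -4 with multiplicity 3.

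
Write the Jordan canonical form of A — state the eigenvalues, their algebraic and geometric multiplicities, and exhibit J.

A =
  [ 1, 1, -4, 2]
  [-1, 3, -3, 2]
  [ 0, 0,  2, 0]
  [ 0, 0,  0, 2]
J_3(2) ⊕ J_1(2)

The characteristic polynomial is
  det(x·I − A) = x^4 - 8*x^3 + 24*x^2 - 32*x + 16 = (x - 2)^4

Eigenvalues and multiplicities (the geometric multiplicity of λ is n − rank(A − λI), which equals the number of Jordan blocks for λ):
  λ = 2: algebraic multiplicity = 4, geometric multiplicity = 2

Determining the block sizes for each eigenvalue:
  λ = 2: with am = 4 and gm = 2, the partition is not yet determined (e.g. several partitions of 4 into 2 parts exist). Let N = A − (2)·I. Computing rank(N^1) = 2, rank(N^2) = 1, rank(N^3) = 0; the number of blocks of size ≥ j is rank(N^{j−1}) − rank(N^j), giving [2, 1, 1]. So we have 1 block(s) of size 3, 1 block(s) of size 1 → block sizes [3, 1]

Assembling the blocks gives a Jordan form
J =
  [2, 1, 0, 0]
  [0, 2, 1, 0]
  [0, 0, 2, 0]
  [0, 0, 0, 2]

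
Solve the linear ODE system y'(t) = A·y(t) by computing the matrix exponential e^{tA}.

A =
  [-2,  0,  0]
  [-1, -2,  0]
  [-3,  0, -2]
e^{tA} =
  [exp(-2*t), 0, 0]
  [-t*exp(-2*t), exp(-2*t), 0]
  [-3*t*exp(-2*t), 0, exp(-2*t)]

Strategy: write A = P · J · P⁻¹ where J is a Jordan canonical form, so e^{tA} = P · e^{tJ} · P⁻¹, and e^{tJ} can be computed block-by-block.

A has Jordan form
J =
  [-2,  1,  0]
  [ 0, -2,  0]
  [ 0,  0, -2]
(up to reordering of blocks).

Per-block formulas:
  For a 1×1 block at λ = -2: exp(t · [-2]) = [e^(-2t)].
  For a 2×2 Jordan block J_2(-2): exp(t · J_2(-2)) = e^(-2t)·(I + t·N), where N is the 2×2 nilpotent shift.

After assembling e^{tJ} and conjugating by P, we get:

e^{tA} =
  [exp(-2*t), 0, 0]
  [-t*exp(-2*t), exp(-2*t), 0]
  [-3*t*exp(-2*t), 0, exp(-2*t)]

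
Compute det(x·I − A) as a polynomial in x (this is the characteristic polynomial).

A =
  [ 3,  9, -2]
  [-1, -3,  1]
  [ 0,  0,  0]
x^3

Expanding det(x·I − A) (e.g. by cofactor expansion or by noting that A is similar to its Jordan form J, which has the same characteristic polynomial as A) gives
  χ_A(x) = x^3
which factors as x^3. The eigenvalues (with algebraic multiplicities) are λ = 0 with multiplicity 3.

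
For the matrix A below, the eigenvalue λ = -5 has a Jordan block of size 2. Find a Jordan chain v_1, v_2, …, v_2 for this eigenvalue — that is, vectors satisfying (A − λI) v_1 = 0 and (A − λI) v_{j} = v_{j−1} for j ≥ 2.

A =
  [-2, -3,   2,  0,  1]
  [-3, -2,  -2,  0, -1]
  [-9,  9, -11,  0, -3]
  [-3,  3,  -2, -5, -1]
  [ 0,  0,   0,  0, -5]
A Jordan chain for λ = -5 of length 2:
v_1 = (3, -3, -9, -3, 0)ᵀ
v_2 = (1, 0, 0, 0, 0)ᵀ

Let N = A − (-5)·I. We want v_2 with N^2 v_2 = 0 but N^1 v_2 ≠ 0; then v_{j-1} := N · v_j for j = 2, …, 2.

Pick v_2 = (1, 0, 0, 0, 0)ᵀ.
Then v_1 = N · v_2 = (3, -3, -9, -3, 0)ᵀ.

Sanity check: (A − (-5)·I) v_1 = (0, 0, 0, 0, 0)ᵀ = 0. ✓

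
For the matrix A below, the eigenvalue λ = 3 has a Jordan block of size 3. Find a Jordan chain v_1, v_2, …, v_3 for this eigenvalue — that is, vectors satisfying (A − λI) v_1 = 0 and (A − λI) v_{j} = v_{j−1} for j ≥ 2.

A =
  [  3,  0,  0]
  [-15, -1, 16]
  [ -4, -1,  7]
A Jordan chain for λ = 3 of length 3:
v_1 = (0, -4, -1)ᵀ
v_2 = (0, -15, -4)ᵀ
v_3 = (1, 0, 0)ᵀ

Let N = A − (3)·I. We want v_3 with N^3 v_3 = 0 but N^2 v_3 ≠ 0; then v_{j-1} := N · v_j for j = 3, …, 2.

Pick v_3 = (1, 0, 0)ᵀ.
Then v_2 = N · v_3 = (0, -15, -4)ᵀ.
Then v_1 = N · v_2 = (0, -4, -1)ᵀ.

Sanity check: (A − (3)·I) v_1 = (0, 0, 0)ᵀ = 0. ✓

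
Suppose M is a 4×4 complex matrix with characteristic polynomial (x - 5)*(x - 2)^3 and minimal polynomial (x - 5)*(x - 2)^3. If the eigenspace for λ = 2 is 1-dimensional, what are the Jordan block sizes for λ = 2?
Block sizes for λ = 2: [3]

Step 1 — from the characteristic polynomial, algebraic multiplicity of λ = 2 is 3. From dim ker(M − (2)·I) = 1, there are exactly 1 Jordan blocks for λ = 2.
Step 2 — from the minimal polynomial, the factor (x − 2)^3 tells us the largest block for λ = 2 has size 3.
Step 3 — with total size 3, 1 blocks, and largest block 3, the block sizes (in nonincreasing order) are [3].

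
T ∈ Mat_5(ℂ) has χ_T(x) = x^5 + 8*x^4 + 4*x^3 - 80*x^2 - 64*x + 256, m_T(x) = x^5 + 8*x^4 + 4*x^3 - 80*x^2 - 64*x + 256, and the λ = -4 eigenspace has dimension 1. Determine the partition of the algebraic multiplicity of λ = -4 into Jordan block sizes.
Block sizes for λ = -4: [3]

Step 1 — from the characteristic polynomial, algebraic multiplicity of λ = -4 is 3. From dim ker(T − (-4)·I) = 1, there are exactly 1 Jordan blocks for λ = -4.
Step 2 — from the minimal polynomial, the factor (x + 4)^3 tells us the largest block for λ = -4 has size 3.
Step 3 — with total size 3, 1 blocks, and largest block 3, the block sizes (in nonincreasing order) are [3].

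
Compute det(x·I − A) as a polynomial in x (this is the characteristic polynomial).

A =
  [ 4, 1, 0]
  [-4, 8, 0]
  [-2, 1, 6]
x^3 - 18*x^2 + 108*x - 216

Expanding det(x·I − A) (e.g. by cofactor expansion or by noting that A is similar to its Jordan form J, which has the same characteristic polynomial as A) gives
  χ_A(x) = x^3 - 18*x^2 + 108*x - 216
which factors as (x - 6)^3. The eigenvalues (with algebraic multiplicities) are λ = 6 with multiplicity 3.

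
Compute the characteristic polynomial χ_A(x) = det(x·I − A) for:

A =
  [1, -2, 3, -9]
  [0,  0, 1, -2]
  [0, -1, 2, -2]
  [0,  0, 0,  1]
x^4 - 4*x^3 + 6*x^2 - 4*x + 1

Expanding det(x·I − A) (e.g. by cofactor expansion or by noting that A is similar to its Jordan form J, which has the same characteristic polynomial as A) gives
  χ_A(x) = x^4 - 4*x^3 + 6*x^2 - 4*x + 1
which factors as (x - 1)^4. The eigenvalues (with algebraic multiplicities) are λ = 1 with multiplicity 4.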